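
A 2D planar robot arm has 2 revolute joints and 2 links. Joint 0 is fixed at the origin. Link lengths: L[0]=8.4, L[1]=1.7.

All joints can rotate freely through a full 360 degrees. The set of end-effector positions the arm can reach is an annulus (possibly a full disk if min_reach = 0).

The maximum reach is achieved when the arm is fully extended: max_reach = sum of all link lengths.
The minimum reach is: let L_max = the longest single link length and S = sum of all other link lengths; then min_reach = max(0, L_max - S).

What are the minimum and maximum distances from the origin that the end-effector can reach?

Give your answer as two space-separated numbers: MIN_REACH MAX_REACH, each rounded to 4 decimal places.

Answer: 6.7000 10.1000

Derivation:
Link lengths: [8.4, 1.7]
max_reach = 8.4 + 1.7 = 10.1
L_max = max([8.4, 1.7]) = 8.4
S (sum of others) = 10.1 - 8.4 = 1.7
min_reach = max(0, 8.4 - 1.7) = max(0, 6.7) = 6.7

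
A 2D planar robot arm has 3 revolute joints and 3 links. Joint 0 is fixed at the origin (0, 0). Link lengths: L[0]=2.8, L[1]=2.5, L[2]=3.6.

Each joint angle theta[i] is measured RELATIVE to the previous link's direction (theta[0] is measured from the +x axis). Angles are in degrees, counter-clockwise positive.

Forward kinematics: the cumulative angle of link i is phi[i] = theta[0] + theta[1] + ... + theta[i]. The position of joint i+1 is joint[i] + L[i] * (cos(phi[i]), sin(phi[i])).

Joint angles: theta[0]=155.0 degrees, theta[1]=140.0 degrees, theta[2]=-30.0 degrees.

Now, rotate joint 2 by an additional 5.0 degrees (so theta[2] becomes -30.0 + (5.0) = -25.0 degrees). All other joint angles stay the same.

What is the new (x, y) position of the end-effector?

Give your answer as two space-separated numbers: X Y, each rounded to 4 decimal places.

joint[0] = (0.0000, 0.0000)  (base)
link 0: phi[0] = 155 = 155 deg
  cos(155 deg) = -0.9063, sin(155 deg) = 0.4226
  joint[1] = (0.0000, 0.0000) + 2.8 * (-0.9063, 0.4226) = (0.0000 + -2.5377, 0.0000 + 1.1833) = (-2.5377, 1.1833)
link 1: phi[1] = 155 + 140 = 295 deg
  cos(295 deg) = 0.4226, sin(295 deg) = -0.9063
  joint[2] = (-2.5377, 1.1833) + 2.5 * (0.4226, -0.9063) = (-2.5377 + 1.0565, 1.1833 + -2.2658) = (-1.4811, -1.0824)
link 2: phi[2] = 155 + 140 + -25 = 270 deg
  cos(270 deg) = -0.0000, sin(270 deg) = -1.0000
  joint[3] = (-1.4811, -1.0824) + 3.6 * (-0.0000, -1.0000) = (-1.4811 + -0.0000, -1.0824 + -3.6000) = (-1.4811, -4.6824)
End effector: (-1.4811, -4.6824)

Answer: -1.4811 -4.6824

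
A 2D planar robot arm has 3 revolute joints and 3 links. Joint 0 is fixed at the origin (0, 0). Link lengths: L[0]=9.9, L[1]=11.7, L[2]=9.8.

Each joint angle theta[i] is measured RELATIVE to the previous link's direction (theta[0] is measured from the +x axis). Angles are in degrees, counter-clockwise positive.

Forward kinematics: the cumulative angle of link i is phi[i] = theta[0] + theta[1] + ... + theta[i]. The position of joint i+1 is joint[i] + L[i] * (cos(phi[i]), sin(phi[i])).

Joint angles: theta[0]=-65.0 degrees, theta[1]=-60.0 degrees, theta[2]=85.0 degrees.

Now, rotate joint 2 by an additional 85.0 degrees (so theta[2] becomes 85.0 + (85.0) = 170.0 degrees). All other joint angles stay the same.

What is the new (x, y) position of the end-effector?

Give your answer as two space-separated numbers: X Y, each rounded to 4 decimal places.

Answer: 4.4027 -11.6269

Derivation:
joint[0] = (0.0000, 0.0000)  (base)
link 0: phi[0] = -65 = -65 deg
  cos(-65 deg) = 0.4226, sin(-65 deg) = -0.9063
  joint[1] = (0.0000, 0.0000) + 9.9 * (0.4226, -0.9063) = (0.0000 + 4.1839, 0.0000 + -8.9724) = (4.1839, -8.9724)
link 1: phi[1] = -65 + -60 = -125 deg
  cos(-125 deg) = -0.5736, sin(-125 deg) = -0.8192
  joint[2] = (4.1839, -8.9724) + 11.7 * (-0.5736, -0.8192) = (4.1839 + -6.7108, -8.9724 + -9.5841) = (-2.5269, -18.5565)
link 2: phi[2] = -65 + -60 + 170 = 45 deg
  cos(45 deg) = 0.7071, sin(45 deg) = 0.7071
  joint[3] = (-2.5269, -18.5565) + 9.8 * (0.7071, 0.7071) = (-2.5269 + 6.9296, -18.5565 + 6.9296) = (4.4027, -11.6269)
End effector: (4.4027, -11.6269)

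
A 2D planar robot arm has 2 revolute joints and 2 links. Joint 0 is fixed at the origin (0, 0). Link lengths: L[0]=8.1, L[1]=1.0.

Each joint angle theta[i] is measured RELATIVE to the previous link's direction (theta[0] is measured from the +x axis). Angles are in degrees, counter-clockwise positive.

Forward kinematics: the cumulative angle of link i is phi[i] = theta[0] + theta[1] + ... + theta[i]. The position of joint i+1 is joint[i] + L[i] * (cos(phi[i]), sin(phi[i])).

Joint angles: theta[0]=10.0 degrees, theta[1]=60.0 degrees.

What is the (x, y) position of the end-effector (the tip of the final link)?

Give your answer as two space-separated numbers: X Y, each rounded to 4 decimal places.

joint[0] = (0.0000, 0.0000)  (base)
link 0: phi[0] = 10 = 10 deg
  cos(10 deg) = 0.9848, sin(10 deg) = 0.1736
  joint[1] = (0.0000, 0.0000) + 8.1 * (0.9848, 0.1736) = (0.0000 + 7.9769, 0.0000 + 1.4066) = (7.9769, 1.4066)
link 1: phi[1] = 10 + 60 = 70 deg
  cos(70 deg) = 0.3420, sin(70 deg) = 0.9397
  joint[2] = (7.9769, 1.4066) + 1 * (0.3420, 0.9397) = (7.9769 + 0.3420, 1.4066 + 0.9397) = (8.3190, 2.3462)
End effector: (8.3190, 2.3462)

Answer: 8.3190 2.3462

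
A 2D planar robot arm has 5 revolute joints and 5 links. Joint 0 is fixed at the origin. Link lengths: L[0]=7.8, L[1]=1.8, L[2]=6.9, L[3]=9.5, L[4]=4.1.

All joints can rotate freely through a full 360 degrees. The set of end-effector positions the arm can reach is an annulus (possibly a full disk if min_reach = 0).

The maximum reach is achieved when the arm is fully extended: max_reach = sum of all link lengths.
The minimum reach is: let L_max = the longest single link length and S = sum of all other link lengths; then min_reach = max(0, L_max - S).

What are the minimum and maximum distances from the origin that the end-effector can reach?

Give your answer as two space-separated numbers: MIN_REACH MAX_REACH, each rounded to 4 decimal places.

Link lengths: [7.8, 1.8, 6.9, 9.5, 4.1]
max_reach = 7.8 + 1.8 + 6.9 + 9.5 + 4.1 = 30.1
L_max = max([7.8, 1.8, 6.9, 9.5, 4.1]) = 9.5
S (sum of others) = 30.1 - 9.5 = 20.6
min_reach = max(0, 9.5 - 20.6) = max(0, -11.1) = 0

Answer: 0.0000 30.1000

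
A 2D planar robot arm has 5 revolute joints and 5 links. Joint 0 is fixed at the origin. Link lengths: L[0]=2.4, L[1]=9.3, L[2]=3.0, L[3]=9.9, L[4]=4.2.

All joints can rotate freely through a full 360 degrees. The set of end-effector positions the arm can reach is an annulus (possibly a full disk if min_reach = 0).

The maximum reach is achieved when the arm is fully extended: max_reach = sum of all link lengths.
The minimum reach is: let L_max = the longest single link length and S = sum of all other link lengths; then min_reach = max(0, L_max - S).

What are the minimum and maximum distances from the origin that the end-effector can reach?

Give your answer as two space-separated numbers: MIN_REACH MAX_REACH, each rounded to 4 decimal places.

Answer: 0.0000 28.8000

Derivation:
Link lengths: [2.4, 9.3, 3.0, 9.9, 4.2]
max_reach = 2.4 + 9.3 + 3 + 9.9 + 4.2 = 28.8
L_max = max([2.4, 9.3, 3.0, 9.9, 4.2]) = 9.9
S (sum of others) = 28.8 - 9.9 = 18.9
min_reach = max(0, 9.9 - 18.9) = max(0, -9) = 0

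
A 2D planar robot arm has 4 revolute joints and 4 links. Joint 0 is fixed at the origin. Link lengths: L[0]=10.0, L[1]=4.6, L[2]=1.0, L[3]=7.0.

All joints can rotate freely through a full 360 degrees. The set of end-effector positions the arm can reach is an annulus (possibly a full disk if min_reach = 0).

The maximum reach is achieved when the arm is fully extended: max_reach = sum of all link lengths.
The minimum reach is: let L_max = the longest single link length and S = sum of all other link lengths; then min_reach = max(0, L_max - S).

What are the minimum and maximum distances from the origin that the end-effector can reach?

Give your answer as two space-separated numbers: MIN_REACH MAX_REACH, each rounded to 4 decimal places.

Link lengths: [10.0, 4.6, 1.0, 7.0]
max_reach = 10 + 4.6 + 1 + 7 = 22.6
L_max = max([10.0, 4.6, 1.0, 7.0]) = 10
S (sum of others) = 22.6 - 10 = 12.6
min_reach = max(0, 10 - 12.6) = max(0, -2.6) = 0

Answer: 0.0000 22.6000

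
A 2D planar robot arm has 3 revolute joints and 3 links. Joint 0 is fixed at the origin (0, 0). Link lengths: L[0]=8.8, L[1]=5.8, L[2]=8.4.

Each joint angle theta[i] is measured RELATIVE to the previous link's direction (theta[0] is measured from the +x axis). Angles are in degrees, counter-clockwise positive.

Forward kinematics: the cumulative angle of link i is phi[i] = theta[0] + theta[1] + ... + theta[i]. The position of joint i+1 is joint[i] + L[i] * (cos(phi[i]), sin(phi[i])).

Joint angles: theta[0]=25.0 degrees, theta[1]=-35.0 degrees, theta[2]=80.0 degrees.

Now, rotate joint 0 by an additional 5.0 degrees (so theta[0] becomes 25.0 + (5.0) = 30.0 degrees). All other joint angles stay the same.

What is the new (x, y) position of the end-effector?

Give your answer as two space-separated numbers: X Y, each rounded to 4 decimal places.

Answer: 15.5730 12.0083

Derivation:
joint[0] = (0.0000, 0.0000)  (base)
link 0: phi[0] = 30 = 30 deg
  cos(30 deg) = 0.8660, sin(30 deg) = 0.5000
  joint[1] = (0.0000, 0.0000) + 8.8 * (0.8660, 0.5000) = (0.0000 + 7.6210, 0.0000 + 4.4000) = (7.6210, 4.4000)
link 1: phi[1] = 30 + -35 = -5 deg
  cos(-5 deg) = 0.9962, sin(-5 deg) = -0.0872
  joint[2] = (7.6210, 4.4000) + 5.8 * (0.9962, -0.0872) = (7.6210 + 5.7779, 4.4000 + -0.5055) = (13.3990, 3.8945)
link 2: phi[2] = 30 + -35 + 80 = 75 deg
  cos(75 deg) = 0.2588, sin(75 deg) = 0.9659
  joint[3] = (13.3990, 3.8945) + 8.4 * (0.2588, 0.9659) = (13.3990 + 2.1741, 3.8945 + 8.1138) = (15.5730, 12.0083)
End effector: (15.5730, 12.0083)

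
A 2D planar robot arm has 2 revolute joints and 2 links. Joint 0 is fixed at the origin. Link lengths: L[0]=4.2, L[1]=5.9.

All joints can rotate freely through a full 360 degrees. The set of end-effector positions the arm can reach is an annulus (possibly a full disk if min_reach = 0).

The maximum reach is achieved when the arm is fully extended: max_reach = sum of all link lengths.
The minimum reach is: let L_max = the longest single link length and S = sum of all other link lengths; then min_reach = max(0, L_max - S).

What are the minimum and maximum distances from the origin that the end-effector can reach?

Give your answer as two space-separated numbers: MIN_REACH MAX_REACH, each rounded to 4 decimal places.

Answer: 1.7000 10.1000

Derivation:
Link lengths: [4.2, 5.9]
max_reach = 4.2 + 5.9 = 10.1
L_max = max([4.2, 5.9]) = 5.9
S (sum of others) = 10.1 - 5.9 = 4.2
min_reach = max(0, 5.9 - 4.2) = max(0, 1.7) = 1.7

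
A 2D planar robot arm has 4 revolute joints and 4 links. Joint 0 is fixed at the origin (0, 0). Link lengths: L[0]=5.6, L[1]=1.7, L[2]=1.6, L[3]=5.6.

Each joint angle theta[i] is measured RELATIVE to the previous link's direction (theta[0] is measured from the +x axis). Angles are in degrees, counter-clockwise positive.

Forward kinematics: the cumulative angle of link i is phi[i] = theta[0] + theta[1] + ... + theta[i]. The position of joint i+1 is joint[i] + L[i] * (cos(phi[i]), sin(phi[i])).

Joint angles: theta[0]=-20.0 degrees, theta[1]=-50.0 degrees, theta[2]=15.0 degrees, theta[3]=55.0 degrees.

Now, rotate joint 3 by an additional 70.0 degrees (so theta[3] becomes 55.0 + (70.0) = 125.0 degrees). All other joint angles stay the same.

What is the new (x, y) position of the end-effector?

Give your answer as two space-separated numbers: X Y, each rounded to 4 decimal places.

Answer: 8.6767 0.4388

Derivation:
joint[0] = (0.0000, 0.0000)  (base)
link 0: phi[0] = -20 = -20 deg
  cos(-20 deg) = 0.9397, sin(-20 deg) = -0.3420
  joint[1] = (0.0000, 0.0000) + 5.6 * (0.9397, -0.3420) = (0.0000 + 5.2623, 0.0000 + -1.9153) = (5.2623, -1.9153)
link 1: phi[1] = -20 + -50 = -70 deg
  cos(-70 deg) = 0.3420, sin(-70 deg) = -0.9397
  joint[2] = (5.2623, -1.9153) + 1.7 * (0.3420, -0.9397) = (5.2623 + 0.5814, -1.9153 + -1.5975) = (5.8437, -3.5128)
link 2: phi[2] = -20 + -50 + 15 = -55 deg
  cos(-55 deg) = 0.5736, sin(-55 deg) = -0.8192
  joint[3] = (5.8437, -3.5128) + 1.6 * (0.5736, -0.8192) = (5.8437 + 0.9177, -3.5128 + -1.3106) = (6.7614, -4.8234)
link 3: phi[3] = -20 + -50 + 15 + 125 = 70 deg
  cos(70 deg) = 0.3420, sin(70 deg) = 0.9397
  joint[4] = (6.7614, -4.8234) + 5.6 * (0.3420, 0.9397) = (6.7614 + 1.9153, -4.8234 + 5.2623) = (8.6767, 0.4388)
End effector: (8.6767, 0.4388)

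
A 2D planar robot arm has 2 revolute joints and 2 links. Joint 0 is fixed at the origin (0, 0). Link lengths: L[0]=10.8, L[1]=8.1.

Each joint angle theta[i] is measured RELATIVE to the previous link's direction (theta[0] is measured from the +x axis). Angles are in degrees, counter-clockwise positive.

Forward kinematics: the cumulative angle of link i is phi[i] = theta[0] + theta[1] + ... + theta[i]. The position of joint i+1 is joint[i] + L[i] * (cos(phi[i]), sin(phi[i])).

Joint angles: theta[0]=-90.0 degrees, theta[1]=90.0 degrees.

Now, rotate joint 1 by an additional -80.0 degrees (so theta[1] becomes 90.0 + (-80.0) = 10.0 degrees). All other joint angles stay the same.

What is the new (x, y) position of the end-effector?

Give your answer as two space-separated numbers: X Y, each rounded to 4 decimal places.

Answer: 1.4066 -18.7769

Derivation:
joint[0] = (0.0000, 0.0000)  (base)
link 0: phi[0] = -90 = -90 deg
  cos(-90 deg) = 0.0000, sin(-90 deg) = -1.0000
  joint[1] = (0.0000, 0.0000) + 10.8 * (0.0000, -1.0000) = (0.0000 + 0.0000, 0.0000 + -10.8000) = (0.0000, -10.8000)
link 1: phi[1] = -90 + 10 = -80 deg
  cos(-80 deg) = 0.1736, sin(-80 deg) = -0.9848
  joint[2] = (0.0000, -10.8000) + 8.1 * (0.1736, -0.9848) = (0.0000 + 1.4066, -10.8000 + -7.9769) = (1.4066, -18.7769)
End effector: (1.4066, -18.7769)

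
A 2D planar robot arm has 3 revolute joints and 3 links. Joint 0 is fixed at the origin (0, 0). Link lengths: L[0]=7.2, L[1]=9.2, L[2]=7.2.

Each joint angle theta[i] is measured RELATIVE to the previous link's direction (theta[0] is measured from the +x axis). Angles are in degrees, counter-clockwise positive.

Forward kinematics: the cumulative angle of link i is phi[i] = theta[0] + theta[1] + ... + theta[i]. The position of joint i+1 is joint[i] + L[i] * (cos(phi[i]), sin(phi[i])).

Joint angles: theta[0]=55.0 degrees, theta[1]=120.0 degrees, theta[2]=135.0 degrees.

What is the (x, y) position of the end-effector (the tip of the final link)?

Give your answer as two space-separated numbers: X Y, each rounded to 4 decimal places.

Answer: -0.4072 1.1842

Derivation:
joint[0] = (0.0000, 0.0000)  (base)
link 0: phi[0] = 55 = 55 deg
  cos(55 deg) = 0.5736, sin(55 deg) = 0.8192
  joint[1] = (0.0000, 0.0000) + 7.2 * (0.5736, 0.8192) = (0.0000 + 4.1298, 0.0000 + 5.8979) = (4.1298, 5.8979)
link 1: phi[1] = 55 + 120 = 175 deg
  cos(175 deg) = -0.9962, sin(175 deg) = 0.0872
  joint[2] = (4.1298, 5.8979) + 9.2 * (-0.9962, 0.0872) = (4.1298 + -9.1650, 5.8979 + 0.8018) = (-5.0352, 6.6997)
link 2: phi[2] = 55 + 120 + 135 = 310 deg
  cos(310 deg) = 0.6428, sin(310 deg) = -0.7660
  joint[3] = (-5.0352, 6.6997) + 7.2 * (0.6428, -0.7660) = (-5.0352 + 4.6281, 6.6997 + -5.5155) = (-0.4072, 1.1842)
End effector: (-0.4072, 1.1842)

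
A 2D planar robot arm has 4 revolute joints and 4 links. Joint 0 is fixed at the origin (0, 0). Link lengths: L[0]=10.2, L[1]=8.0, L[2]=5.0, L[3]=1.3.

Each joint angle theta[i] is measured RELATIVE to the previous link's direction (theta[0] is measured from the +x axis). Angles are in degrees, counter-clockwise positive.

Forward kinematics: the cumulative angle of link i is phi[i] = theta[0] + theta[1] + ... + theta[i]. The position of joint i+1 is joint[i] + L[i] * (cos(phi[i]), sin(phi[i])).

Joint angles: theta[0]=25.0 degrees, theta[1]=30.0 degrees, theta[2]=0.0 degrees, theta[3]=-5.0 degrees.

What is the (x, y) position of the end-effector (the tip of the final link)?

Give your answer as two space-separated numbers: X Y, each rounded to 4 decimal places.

joint[0] = (0.0000, 0.0000)  (base)
link 0: phi[0] = 25 = 25 deg
  cos(25 deg) = 0.9063, sin(25 deg) = 0.4226
  joint[1] = (0.0000, 0.0000) + 10.2 * (0.9063, 0.4226) = (0.0000 + 9.2443, 0.0000 + 4.3107) = (9.2443, 4.3107)
link 1: phi[1] = 25 + 30 = 55 deg
  cos(55 deg) = 0.5736, sin(55 deg) = 0.8192
  joint[2] = (9.2443, 4.3107) + 8 * (0.5736, 0.8192) = (9.2443 + 4.5886, 4.3107 + 6.5532) = (13.8330, 10.8639)
link 2: phi[2] = 25 + 30 + 0 = 55 deg
  cos(55 deg) = 0.5736, sin(55 deg) = 0.8192
  joint[3] = (13.8330, 10.8639) + 5 * (0.5736, 0.8192) = (13.8330 + 2.8679, 10.8639 + 4.0958) = (16.7008, 14.9597)
link 3: phi[3] = 25 + 30 + 0 + -5 = 50 deg
  cos(50 deg) = 0.6428, sin(50 deg) = 0.7660
  joint[4] = (16.7008, 14.9597) + 1.3 * (0.6428, 0.7660) = (16.7008 + 0.8356, 14.9597 + 0.9959) = (17.5365, 15.9555)
End effector: (17.5365, 15.9555)

Answer: 17.5365 15.9555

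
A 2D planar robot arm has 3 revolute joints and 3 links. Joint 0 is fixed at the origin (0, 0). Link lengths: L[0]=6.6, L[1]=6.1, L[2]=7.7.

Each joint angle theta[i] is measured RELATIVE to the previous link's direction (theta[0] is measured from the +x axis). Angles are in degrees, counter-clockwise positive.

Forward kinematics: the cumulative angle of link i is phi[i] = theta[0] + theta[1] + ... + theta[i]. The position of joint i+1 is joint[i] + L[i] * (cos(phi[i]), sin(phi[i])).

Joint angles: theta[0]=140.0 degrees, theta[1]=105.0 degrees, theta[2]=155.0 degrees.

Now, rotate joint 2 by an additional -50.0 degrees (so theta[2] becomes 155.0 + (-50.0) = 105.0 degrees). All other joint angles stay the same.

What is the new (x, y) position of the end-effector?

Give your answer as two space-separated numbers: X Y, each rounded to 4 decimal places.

joint[0] = (0.0000, 0.0000)  (base)
link 0: phi[0] = 140 = 140 deg
  cos(140 deg) = -0.7660, sin(140 deg) = 0.6428
  joint[1] = (0.0000, 0.0000) + 6.6 * (-0.7660, 0.6428) = (0.0000 + -5.0559, 0.0000 + 4.2424) = (-5.0559, 4.2424)
link 1: phi[1] = 140 + 105 = 245 deg
  cos(245 deg) = -0.4226, sin(245 deg) = -0.9063
  joint[2] = (-5.0559, 4.2424) + 6.1 * (-0.4226, -0.9063) = (-5.0559 + -2.5780, 4.2424 + -5.5285) = (-7.6339, -1.2861)
link 2: phi[2] = 140 + 105 + 105 = 350 deg
  cos(350 deg) = 0.9848, sin(350 deg) = -0.1736
  joint[3] = (-7.6339, -1.2861) + 7.7 * (0.9848, -0.1736) = (-7.6339 + 7.5830, -1.2861 + -1.3371) = (-0.0508, -2.6232)
End effector: (-0.0508, -2.6232)

Answer: -0.0508 -2.6232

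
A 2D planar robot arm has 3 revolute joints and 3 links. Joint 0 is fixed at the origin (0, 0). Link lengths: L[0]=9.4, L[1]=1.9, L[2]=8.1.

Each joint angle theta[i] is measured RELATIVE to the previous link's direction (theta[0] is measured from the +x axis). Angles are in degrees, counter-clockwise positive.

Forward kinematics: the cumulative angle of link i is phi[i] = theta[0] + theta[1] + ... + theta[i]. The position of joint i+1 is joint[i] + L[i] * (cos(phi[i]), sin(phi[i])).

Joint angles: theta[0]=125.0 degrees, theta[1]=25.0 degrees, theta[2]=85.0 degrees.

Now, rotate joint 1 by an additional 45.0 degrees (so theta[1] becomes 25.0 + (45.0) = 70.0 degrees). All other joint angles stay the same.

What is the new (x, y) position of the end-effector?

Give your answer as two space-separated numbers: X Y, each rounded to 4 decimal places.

Answer: -5.8203 -0.7687

Derivation:
joint[0] = (0.0000, 0.0000)  (base)
link 0: phi[0] = 125 = 125 deg
  cos(125 deg) = -0.5736, sin(125 deg) = 0.8192
  joint[1] = (0.0000, 0.0000) + 9.4 * (-0.5736, 0.8192) = (0.0000 + -5.3916, 0.0000 + 7.7000) = (-5.3916, 7.7000)
link 1: phi[1] = 125 + 70 = 195 deg
  cos(195 deg) = -0.9659, sin(195 deg) = -0.2588
  joint[2] = (-5.3916, 7.7000) + 1.9 * (-0.9659, -0.2588) = (-5.3916 + -1.8353, 7.7000 + -0.4918) = (-7.2269, 7.2083)
link 2: phi[2] = 125 + 70 + 85 = 280 deg
  cos(280 deg) = 0.1736, sin(280 deg) = -0.9848
  joint[3] = (-7.2269, 7.2083) + 8.1 * (0.1736, -0.9848) = (-7.2269 + 1.4066, 7.2083 + -7.9769) = (-5.8203, -0.7687)
End effector: (-5.8203, -0.7687)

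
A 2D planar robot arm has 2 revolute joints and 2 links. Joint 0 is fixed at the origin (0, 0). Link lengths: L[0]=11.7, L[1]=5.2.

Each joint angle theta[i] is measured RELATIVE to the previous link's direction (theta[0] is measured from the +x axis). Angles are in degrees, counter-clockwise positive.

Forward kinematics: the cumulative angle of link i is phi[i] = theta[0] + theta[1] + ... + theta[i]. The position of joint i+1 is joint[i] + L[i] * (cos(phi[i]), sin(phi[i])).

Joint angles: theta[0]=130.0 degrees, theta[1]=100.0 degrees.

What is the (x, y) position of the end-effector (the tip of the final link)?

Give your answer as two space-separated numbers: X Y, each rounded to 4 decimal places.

joint[0] = (0.0000, 0.0000)  (base)
link 0: phi[0] = 130 = 130 deg
  cos(130 deg) = -0.6428, sin(130 deg) = 0.7660
  joint[1] = (0.0000, 0.0000) + 11.7 * (-0.6428, 0.7660) = (0.0000 + -7.5206, 0.0000 + 8.9627) = (-7.5206, 8.9627)
link 1: phi[1] = 130 + 100 = 230 deg
  cos(230 deg) = -0.6428, sin(230 deg) = -0.7660
  joint[2] = (-7.5206, 8.9627) + 5.2 * (-0.6428, -0.7660) = (-7.5206 + -3.3425, 8.9627 + -3.9834) = (-10.8631, 4.9793)
End effector: (-10.8631, 4.9793)

Answer: -10.8631 4.9793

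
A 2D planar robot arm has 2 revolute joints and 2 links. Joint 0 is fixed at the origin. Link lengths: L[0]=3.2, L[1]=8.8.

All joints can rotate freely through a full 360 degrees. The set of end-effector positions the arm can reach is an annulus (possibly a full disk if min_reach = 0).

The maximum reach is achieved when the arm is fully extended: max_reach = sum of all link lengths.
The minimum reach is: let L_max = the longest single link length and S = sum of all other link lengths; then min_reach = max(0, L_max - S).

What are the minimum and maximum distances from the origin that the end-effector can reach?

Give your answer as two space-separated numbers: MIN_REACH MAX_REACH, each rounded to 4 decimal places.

Answer: 5.6000 12.0000

Derivation:
Link lengths: [3.2, 8.8]
max_reach = 3.2 + 8.8 = 12
L_max = max([3.2, 8.8]) = 8.8
S (sum of others) = 12 - 8.8 = 3.2
min_reach = max(0, 8.8 - 3.2) = max(0, 5.6) = 5.6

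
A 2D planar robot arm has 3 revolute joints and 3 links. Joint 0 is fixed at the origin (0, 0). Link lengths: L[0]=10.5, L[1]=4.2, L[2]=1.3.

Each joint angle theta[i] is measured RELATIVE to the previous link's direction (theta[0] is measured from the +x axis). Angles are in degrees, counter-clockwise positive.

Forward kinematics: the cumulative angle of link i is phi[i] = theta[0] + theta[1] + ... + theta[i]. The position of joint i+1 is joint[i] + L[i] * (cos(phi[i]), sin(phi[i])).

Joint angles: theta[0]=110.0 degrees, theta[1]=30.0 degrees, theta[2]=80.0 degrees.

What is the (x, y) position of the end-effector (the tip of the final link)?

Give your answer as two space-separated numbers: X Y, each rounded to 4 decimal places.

joint[0] = (0.0000, 0.0000)  (base)
link 0: phi[0] = 110 = 110 deg
  cos(110 deg) = -0.3420, sin(110 deg) = 0.9397
  joint[1] = (0.0000, 0.0000) + 10.5 * (-0.3420, 0.9397) = (0.0000 + -3.5912, 0.0000 + 9.8668) = (-3.5912, 9.8668)
link 1: phi[1] = 110 + 30 = 140 deg
  cos(140 deg) = -0.7660, sin(140 deg) = 0.6428
  joint[2] = (-3.5912, 9.8668) + 4.2 * (-0.7660, 0.6428) = (-3.5912 + -3.2174, 9.8668 + 2.6997) = (-6.8086, 12.5665)
link 2: phi[2] = 110 + 30 + 80 = 220 deg
  cos(220 deg) = -0.7660, sin(220 deg) = -0.6428
  joint[3] = (-6.8086, 12.5665) + 1.3 * (-0.7660, -0.6428) = (-6.8086 + -0.9959, 12.5665 + -0.8356) = (-7.8045, 11.7309)
End effector: (-7.8045, 11.7309)

Answer: -7.8045 11.7309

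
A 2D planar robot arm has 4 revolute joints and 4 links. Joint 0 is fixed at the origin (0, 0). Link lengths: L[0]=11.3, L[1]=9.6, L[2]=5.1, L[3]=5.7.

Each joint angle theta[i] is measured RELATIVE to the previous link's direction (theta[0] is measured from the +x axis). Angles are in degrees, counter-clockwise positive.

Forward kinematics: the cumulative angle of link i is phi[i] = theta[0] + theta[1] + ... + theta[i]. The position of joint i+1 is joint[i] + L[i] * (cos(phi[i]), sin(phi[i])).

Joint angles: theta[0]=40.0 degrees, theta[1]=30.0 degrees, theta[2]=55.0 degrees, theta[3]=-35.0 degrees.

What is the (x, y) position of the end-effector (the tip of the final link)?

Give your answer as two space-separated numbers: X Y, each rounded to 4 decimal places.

Answer: 9.0145 26.1622

Derivation:
joint[0] = (0.0000, 0.0000)  (base)
link 0: phi[0] = 40 = 40 deg
  cos(40 deg) = 0.7660, sin(40 deg) = 0.6428
  joint[1] = (0.0000, 0.0000) + 11.3 * (0.7660, 0.6428) = (0.0000 + 8.6563, 0.0000 + 7.2635) = (8.6563, 7.2635)
link 1: phi[1] = 40 + 30 = 70 deg
  cos(70 deg) = 0.3420, sin(70 deg) = 0.9397
  joint[2] = (8.6563, 7.2635) + 9.6 * (0.3420, 0.9397) = (8.6563 + 3.2834, 7.2635 + 9.0210) = (11.9397, 16.2845)
link 2: phi[2] = 40 + 30 + 55 = 125 deg
  cos(125 deg) = -0.5736, sin(125 deg) = 0.8192
  joint[3] = (11.9397, 16.2845) + 5.1 * (-0.5736, 0.8192) = (11.9397 + -2.9252, 16.2845 + 4.1777) = (9.0145, 20.4622)
link 3: phi[3] = 40 + 30 + 55 + -35 = 90 deg
  cos(90 deg) = 0.0000, sin(90 deg) = 1.0000
  joint[4] = (9.0145, 20.4622) + 5.7 * (0.0000, 1.0000) = (9.0145 + 0.0000, 20.4622 + 5.7000) = (9.0145, 26.1622)
End effector: (9.0145, 26.1622)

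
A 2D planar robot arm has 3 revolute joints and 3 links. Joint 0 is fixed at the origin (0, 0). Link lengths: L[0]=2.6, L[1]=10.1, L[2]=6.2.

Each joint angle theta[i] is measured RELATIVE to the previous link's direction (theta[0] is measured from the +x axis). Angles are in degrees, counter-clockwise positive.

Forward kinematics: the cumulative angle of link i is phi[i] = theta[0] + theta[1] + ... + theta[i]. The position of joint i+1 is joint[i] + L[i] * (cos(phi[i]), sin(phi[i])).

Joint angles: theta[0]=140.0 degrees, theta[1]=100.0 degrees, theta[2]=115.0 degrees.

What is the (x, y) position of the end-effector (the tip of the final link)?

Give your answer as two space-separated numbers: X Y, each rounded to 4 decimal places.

joint[0] = (0.0000, 0.0000)  (base)
link 0: phi[0] = 140 = 140 deg
  cos(140 deg) = -0.7660, sin(140 deg) = 0.6428
  joint[1] = (0.0000, 0.0000) + 2.6 * (-0.7660, 0.6428) = (0.0000 + -1.9917, 0.0000 + 1.6712) = (-1.9917, 1.6712)
link 1: phi[1] = 140 + 100 = 240 deg
  cos(240 deg) = -0.5000, sin(240 deg) = -0.8660
  joint[2] = (-1.9917, 1.6712) + 10.1 * (-0.5000, -0.8660) = (-1.9917 + -5.0500, 1.6712 + -8.7469) = (-7.0417, -7.0756)
link 2: phi[2] = 140 + 100 + 115 = 355 deg
  cos(355 deg) = 0.9962, sin(355 deg) = -0.0872
  joint[3] = (-7.0417, -7.0756) + 6.2 * (0.9962, -0.0872) = (-7.0417 + 6.1764, -7.0756 + -0.5404) = (-0.8653, -7.6160)
End effector: (-0.8653, -7.6160)

Answer: -0.8653 -7.6160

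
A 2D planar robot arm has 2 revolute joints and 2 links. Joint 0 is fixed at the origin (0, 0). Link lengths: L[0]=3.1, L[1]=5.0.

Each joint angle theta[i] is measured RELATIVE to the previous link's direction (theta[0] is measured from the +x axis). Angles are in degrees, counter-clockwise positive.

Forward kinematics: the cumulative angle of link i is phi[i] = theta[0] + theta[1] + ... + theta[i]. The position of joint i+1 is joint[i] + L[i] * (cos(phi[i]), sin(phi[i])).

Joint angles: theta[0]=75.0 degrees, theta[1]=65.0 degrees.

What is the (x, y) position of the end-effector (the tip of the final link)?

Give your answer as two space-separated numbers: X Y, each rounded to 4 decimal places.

joint[0] = (0.0000, 0.0000)  (base)
link 0: phi[0] = 75 = 75 deg
  cos(75 deg) = 0.2588, sin(75 deg) = 0.9659
  joint[1] = (0.0000, 0.0000) + 3.1 * (0.2588, 0.9659) = (0.0000 + 0.8023, 0.0000 + 2.9944) = (0.8023, 2.9944)
link 1: phi[1] = 75 + 65 = 140 deg
  cos(140 deg) = -0.7660, sin(140 deg) = 0.6428
  joint[2] = (0.8023, 2.9944) + 5 * (-0.7660, 0.6428) = (0.8023 + -3.8302, 2.9944 + 3.2139) = (-3.0279, 6.2083)
End effector: (-3.0279, 6.2083)

Answer: -3.0279 6.2083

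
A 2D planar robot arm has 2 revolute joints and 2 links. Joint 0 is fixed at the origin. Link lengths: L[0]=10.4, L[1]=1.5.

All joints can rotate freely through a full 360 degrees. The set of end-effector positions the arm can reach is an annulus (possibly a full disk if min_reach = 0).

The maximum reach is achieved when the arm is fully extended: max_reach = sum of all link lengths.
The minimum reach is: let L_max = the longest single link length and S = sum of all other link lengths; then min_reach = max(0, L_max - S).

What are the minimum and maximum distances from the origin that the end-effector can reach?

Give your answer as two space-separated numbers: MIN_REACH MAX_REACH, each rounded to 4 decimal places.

Answer: 8.9000 11.9000

Derivation:
Link lengths: [10.4, 1.5]
max_reach = 10.4 + 1.5 = 11.9
L_max = max([10.4, 1.5]) = 10.4
S (sum of others) = 11.9 - 10.4 = 1.5
min_reach = max(0, 10.4 - 1.5) = max(0, 8.9) = 8.9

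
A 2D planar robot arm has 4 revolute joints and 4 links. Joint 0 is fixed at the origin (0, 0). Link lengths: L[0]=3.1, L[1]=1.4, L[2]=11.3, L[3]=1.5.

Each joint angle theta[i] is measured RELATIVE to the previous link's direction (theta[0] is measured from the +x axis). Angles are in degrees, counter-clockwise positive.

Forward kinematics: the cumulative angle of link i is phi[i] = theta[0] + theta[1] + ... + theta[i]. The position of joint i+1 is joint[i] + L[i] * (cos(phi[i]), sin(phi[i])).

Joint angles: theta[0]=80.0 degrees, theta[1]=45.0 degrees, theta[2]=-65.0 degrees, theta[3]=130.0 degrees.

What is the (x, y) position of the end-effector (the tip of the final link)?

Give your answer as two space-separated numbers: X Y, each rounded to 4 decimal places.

joint[0] = (0.0000, 0.0000)  (base)
link 0: phi[0] = 80 = 80 deg
  cos(80 deg) = 0.1736, sin(80 deg) = 0.9848
  joint[1] = (0.0000, 0.0000) + 3.1 * (0.1736, 0.9848) = (0.0000 + 0.5383, 0.0000 + 3.0529) = (0.5383, 3.0529)
link 1: phi[1] = 80 + 45 = 125 deg
  cos(125 deg) = -0.5736, sin(125 deg) = 0.8192
  joint[2] = (0.5383, 3.0529) + 1.4 * (-0.5736, 0.8192) = (0.5383 + -0.8030, 3.0529 + 1.1468) = (-0.2647, 4.1997)
link 2: phi[2] = 80 + 45 + -65 = 60 deg
  cos(60 deg) = 0.5000, sin(60 deg) = 0.8660
  joint[3] = (-0.2647, 4.1997) + 11.3 * (0.5000, 0.8660) = (-0.2647 + 5.6500, 4.1997 + 9.7861) = (5.3853, 13.9858)
link 3: phi[3] = 80 + 45 + -65 + 130 = 190 deg
  cos(190 deg) = -0.9848, sin(190 deg) = -0.1736
  joint[4] = (5.3853, 13.9858) + 1.5 * (-0.9848, -0.1736) = (5.3853 + -1.4772, 13.9858 + -0.2605) = (3.9081, 13.7253)
End effector: (3.9081, 13.7253)

Answer: 3.9081 13.7253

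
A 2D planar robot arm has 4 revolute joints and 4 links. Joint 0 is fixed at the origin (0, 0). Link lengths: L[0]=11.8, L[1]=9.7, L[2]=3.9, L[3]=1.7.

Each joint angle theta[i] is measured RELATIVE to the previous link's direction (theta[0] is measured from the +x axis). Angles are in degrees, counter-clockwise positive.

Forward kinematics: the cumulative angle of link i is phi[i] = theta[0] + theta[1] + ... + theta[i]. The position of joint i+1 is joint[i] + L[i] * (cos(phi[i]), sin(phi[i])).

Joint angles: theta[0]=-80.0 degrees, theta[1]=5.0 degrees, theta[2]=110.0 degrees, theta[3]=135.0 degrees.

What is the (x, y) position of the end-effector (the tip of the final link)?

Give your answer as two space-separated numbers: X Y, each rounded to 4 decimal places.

joint[0] = (0.0000, 0.0000)  (base)
link 0: phi[0] = -80 = -80 deg
  cos(-80 deg) = 0.1736, sin(-80 deg) = -0.9848
  joint[1] = (0.0000, 0.0000) + 11.8 * (0.1736, -0.9848) = (0.0000 + 2.0490, 0.0000 + -11.6207) = (2.0490, -11.6207)
link 1: phi[1] = -80 + 5 = -75 deg
  cos(-75 deg) = 0.2588, sin(-75 deg) = -0.9659
  joint[2] = (2.0490, -11.6207) + 9.7 * (0.2588, -0.9659) = (2.0490 + 2.5105, -11.6207 + -9.3695) = (4.5596, -20.9902)
link 2: phi[2] = -80 + 5 + 110 = 35 deg
  cos(35 deg) = 0.8192, sin(35 deg) = 0.5736
  joint[3] = (4.5596, -20.9902) + 3.9 * (0.8192, 0.5736) = (4.5596 + 3.1947, -20.9902 + 2.2369) = (7.7543, -18.7533)
link 3: phi[3] = -80 + 5 + 110 + 135 = 170 deg
  cos(170 deg) = -0.9848, sin(170 deg) = 0.1736
  joint[4] = (7.7543, -18.7533) + 1.7 * (-0.9848, 0.1736) = (7.7543 + -1.6742, -18.7533 + 0.2952) = (6.0801, -18.4581)
End effector: (6.0801, -18.4581)

Answer: 6.0801 -18.4581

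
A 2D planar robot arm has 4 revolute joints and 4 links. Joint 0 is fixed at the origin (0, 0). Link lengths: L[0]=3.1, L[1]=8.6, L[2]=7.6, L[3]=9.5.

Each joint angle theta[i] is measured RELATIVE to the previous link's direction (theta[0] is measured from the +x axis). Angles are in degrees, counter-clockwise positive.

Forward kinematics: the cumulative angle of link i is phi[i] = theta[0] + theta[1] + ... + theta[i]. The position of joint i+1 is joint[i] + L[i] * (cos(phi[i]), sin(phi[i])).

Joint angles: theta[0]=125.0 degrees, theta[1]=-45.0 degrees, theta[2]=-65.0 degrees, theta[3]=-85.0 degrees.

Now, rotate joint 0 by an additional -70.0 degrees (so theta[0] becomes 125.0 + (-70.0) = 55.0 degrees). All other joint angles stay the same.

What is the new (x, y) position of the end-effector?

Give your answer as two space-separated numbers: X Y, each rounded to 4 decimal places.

joint[0] = (0.0000, 0.0000)  (base)
link 0: phi[0] = 55 = 55 deg
  cos(55 deg) = 0.5736, sin(55 deg) = 0.8192
  joint[1] = (0.0000, 0.0000) + 3.1 * (0.5736, 0.8192) = (0.0000 + 1.7781, 0.0000 + 2.5394) = (1.7781, 2.5394)
link 1: phi[1] = 55 + -45 = 10 deg
  cos(10 deg) = 0.9848, sin(10 deg) = 0.1736
  joint[2] = (1.7781, 2.5394) + 8.6 * (0.9848, 0.1736) = (1.7781 + 8.4693, 2.5394 + 1.4934) = (10.2474, 4.0327)
link 2: phi[2] = 55 + -45 + -65 = -55 deg
  cos(-55 deg) = 0.5736, sin(-55 deg) = -0.8192
  joint[3] = (10.2474, 4.0327) + 7.6 * (0.5736, -0.8192) = (10.2474 + 4.3592, 4.0327 + -6.2256) = (14.6066, -2.1928)
link 3: phi[3] = 55 + -45 + -65 + -85 = -140 deg
  cos(-140 deg) = -0.7660, sin(-140 deg) = -0.6428
  joint[4] = (14.6066, -2.1928) + 9.5 * (-0.7660, -0.6428) = (14.6066 + -7.2774, -2.1928 + -6.1065) = (7.3292, -8.2993)
End effector: (7.3292, -8.2993)

Answer: 7.3292 -8.2993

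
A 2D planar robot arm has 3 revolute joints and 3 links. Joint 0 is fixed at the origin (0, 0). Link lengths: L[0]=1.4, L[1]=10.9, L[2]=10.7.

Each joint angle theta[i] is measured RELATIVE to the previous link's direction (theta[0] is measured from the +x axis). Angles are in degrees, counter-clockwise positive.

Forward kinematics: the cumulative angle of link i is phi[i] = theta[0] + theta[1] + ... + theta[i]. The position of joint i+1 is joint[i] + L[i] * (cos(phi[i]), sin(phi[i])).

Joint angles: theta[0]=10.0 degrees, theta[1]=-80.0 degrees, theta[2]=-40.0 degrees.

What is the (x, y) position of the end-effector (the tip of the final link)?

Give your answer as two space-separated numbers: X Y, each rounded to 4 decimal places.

Answer: 1.4471 -20.0543

Derivation:
joint[0] = (0.0000, 0.0000)  (base)
link 0: phi[0] = 10 = 10 deg
  cos(10 deg) = 0.9848, sin(10 deg) = 0.1736
  joint[1] = (0.0000, 0.0000) + 1.4 * (0.9848, 0.1736) = (0.0000 + 1.3787, 0.0000 + 0.2431) = (1.3787, 0.2431)
link 1: phi[1] = 10 + -80 = -70 deg
  cos(-70 deg) = 0.3420, sin(-70 deg) = -0.9397
  joint[2] = (1.3787, 0.2431) + 10.9 * (0.3420, -0.9397) = (1.3787 + 3.7280, 0.2431 + -10.2426) = (5.1068, -9.9995)
link 2: phi[2] = 10 + -80 + -40 = -110 deg
  cos(-110 deg) = -0.3420, sin(-110 deg) = -0.9397
  joint[3] = (5.1068, -9.9995) + 10.7 * (-0.3420, -0.9397) = (5.1068 + -3.6596, -9.9995 + -10.0547) = (1.4471, -20.0543)
End effector: (1.4471, -20.0543)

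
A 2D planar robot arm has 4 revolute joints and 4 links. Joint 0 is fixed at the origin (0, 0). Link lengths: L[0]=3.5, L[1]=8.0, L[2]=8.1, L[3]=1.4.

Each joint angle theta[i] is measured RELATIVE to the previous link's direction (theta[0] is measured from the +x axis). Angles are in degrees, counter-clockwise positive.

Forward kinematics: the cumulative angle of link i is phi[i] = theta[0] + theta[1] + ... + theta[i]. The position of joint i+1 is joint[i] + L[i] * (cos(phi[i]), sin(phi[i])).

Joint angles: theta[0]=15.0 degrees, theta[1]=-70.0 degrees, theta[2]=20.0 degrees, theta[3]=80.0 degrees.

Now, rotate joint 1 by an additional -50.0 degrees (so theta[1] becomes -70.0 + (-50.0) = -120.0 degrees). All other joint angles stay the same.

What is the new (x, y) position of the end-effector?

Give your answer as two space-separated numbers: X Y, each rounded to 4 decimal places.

Answer: 3.4108 -15.0127

Derivation:
joint[0] = (0.0000, 0.0000)  (base)
link 0: phi[0] = 15 = 15 deg
  cos(15 deg) = 0.9659, sin(15 deg) = 0.2588
  joint[1] = (0.0000, 0.0000) + 3.5 * (0.9659, 0.2588) = (0.0000 + 3.3807, 0.0000 + 0.9059) = (3.3807, 0.9059)
link 1: phi[1] = 15 + -120 = -105 deg
  cos(-105 deg) = -0.2588, sin(-105 deg) = -0.9659
  joint[2] = (3.3807, 0.9059) + 8 * (-0.2588, -0.9659) = (3.3807 + -2.0706, 0.9059 + -7.7274) = (1.3102, -6.8215)
link 2: phi[2] = 15 + -120 + 20 = -85 deg
  cos(-85 deg) = 0.0872, sin(-85 deg) = -0.9962
  joint[3] = (1.3102, -6.8215) + 8.1 * (0.0872, -0.9962) = (1.3102 + 0.7060, -6.8215 + -8.0692) = (2.0161, -14.8907)
link 3: phi[3] = 15 + -120 + 20 + 80 = -5 deg
  cos(-5 deg) = 0.9962, sin(-5 deg) = -0.0872
  joint[4] = (2.0161, -14.8907) + 1.4 * (0.9962, -0.0872) = (2.0161 + 1.3947, -14.8907 + -0.1220) = (3.4108, -15.0127)
End effector: (3.4108, -15.0127)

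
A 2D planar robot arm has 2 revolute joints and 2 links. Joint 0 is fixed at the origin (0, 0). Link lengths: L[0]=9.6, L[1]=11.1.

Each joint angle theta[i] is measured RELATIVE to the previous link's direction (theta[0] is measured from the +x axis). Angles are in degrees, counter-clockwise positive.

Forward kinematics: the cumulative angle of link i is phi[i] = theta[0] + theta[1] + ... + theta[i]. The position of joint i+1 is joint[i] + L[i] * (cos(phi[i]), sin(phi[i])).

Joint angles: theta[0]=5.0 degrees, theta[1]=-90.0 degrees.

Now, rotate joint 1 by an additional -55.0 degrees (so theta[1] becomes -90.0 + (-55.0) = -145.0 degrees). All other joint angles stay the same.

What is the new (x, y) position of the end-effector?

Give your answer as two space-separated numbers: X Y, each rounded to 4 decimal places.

joint[0] = (0.0000, 0.0000)  (base)
link 0: phi[0] = 5 = 5 deg
  cos(5 deg) = 0.9962, sin(5 deg) = 0.0872
  joint[1] = (0.0000, 0.0000) + 9.6 * (0.9962, 0.0872) = (0.0000 + 9.5635, 0.0000 + 0.8367) = (9.5635, 0.8367)
link 1: phi[1] = 5 + -145 = -140 deg
  cos(-140 deg) = -0.7660, sin(-140 deg) = -0.6428
  joint[2] = (9.5635, 0.8367) + 11.1 * (-0.7660, -0.6428) = (9.5635 + -8.5031, 0.8367 + -7.1349) = (1.0604, -6.2982)
End effector: (1.0604, -6.2982)

Answer: 1.0604 -6.2982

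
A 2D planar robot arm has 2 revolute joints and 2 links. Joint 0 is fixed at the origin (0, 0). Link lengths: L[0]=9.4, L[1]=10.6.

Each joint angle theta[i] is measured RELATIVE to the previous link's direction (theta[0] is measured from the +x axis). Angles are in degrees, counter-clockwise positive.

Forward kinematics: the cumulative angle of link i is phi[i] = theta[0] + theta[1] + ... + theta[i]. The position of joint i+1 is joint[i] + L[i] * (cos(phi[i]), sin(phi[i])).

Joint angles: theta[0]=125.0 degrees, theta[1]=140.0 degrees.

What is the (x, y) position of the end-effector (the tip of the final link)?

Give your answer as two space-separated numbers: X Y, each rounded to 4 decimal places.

joint[0] = (0.0000, 0.0000)  (base)
link 0: phi[0] = 125 = 125 deg
  cos(125 deg) = -0.5736, sin(125 deg) = 0.8192
  joint[1] = (0.0000, 0.0000) + 9.4 * (-0.5736, 0.8192) = (0.0000 + -5.3916, 0.0000 + 7.7000) = (-5.3916, 7.7000)
link 1: phi[1] = 125 + 140 = 265 deg
  cos(265 deg) = -0.0872, sin(265 deg) = -0.9962
  joint[2] = (-5.3916, 7.7000) + 10.6 * (-0.0872, -0.9962) = (-5.3916 + -0.9239, 7.7000 + -10.5597) = (-6.3155, -2.8596)
End effector: (-6.3155, -2.8596)

Answer: -6.3155 -2.8596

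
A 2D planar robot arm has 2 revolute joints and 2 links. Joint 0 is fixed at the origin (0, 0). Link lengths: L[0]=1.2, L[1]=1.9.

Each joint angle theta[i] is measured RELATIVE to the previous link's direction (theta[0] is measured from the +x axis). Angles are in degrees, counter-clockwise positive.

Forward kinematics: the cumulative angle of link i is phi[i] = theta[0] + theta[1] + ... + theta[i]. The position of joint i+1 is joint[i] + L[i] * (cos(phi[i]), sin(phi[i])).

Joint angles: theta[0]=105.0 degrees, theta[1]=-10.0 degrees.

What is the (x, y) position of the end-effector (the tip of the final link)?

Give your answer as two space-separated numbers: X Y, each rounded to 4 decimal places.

Answer: -0.4762 3.0519

Derivation:
joint[0] = (0.0000, 0.0000)  (base)
link 0: phi[0] = 105 = 105 deg
  cos(105 deg) = -0.2588, sin(105 deg) = 0.9659
  joint[1] = (0.0000, 0.0000) + 1.2 * (-0.2588, 0.9659) = (0.0000 + -0.3106, 0.0000 + 1.1591) = (-0.3106, 1.1591)
link 1: phi[1] = 105 + -10 = 95 deg
  cos(95 deg) = -0.0872, sin(95 deg) = 0.9962
  joint[2] = (-0.3106, 1.1591) + 1.9 * (-0.0872, 0.9962) = (-0.3106 + -0.1656, 1.1591 + 1.8928) = (-0.4762, 3.0519)
End effector: (-0.4762, 3.0519)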